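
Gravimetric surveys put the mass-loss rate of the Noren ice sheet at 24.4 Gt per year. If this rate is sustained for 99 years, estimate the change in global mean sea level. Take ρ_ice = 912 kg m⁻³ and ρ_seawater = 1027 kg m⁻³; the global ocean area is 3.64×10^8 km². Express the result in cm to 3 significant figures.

Total mass lost = 24.4 Gt/yr × 99 yr = 2416 Gt = 2.416×10^15 kg.
ρ_w = 1027 kg m⁻³, so water volume = 2.416×10^15 / 1027 = 2.352×10^12 m³.
Δh = 2.352×10^12 / 3.64×10^14 = 6.46×10^-3 m = 0.646 cm.

≈ 0.646 cm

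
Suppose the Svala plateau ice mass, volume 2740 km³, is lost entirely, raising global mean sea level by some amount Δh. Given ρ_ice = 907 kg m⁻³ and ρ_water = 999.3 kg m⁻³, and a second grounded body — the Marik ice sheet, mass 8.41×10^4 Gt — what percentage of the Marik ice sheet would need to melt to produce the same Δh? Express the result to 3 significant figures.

Equal sea-level rise means equal mass of meltwater, i.e. equal mass of ice lost.
Ice mass of Svala: 2.485×10^15 kg; ice mass of Marik: 8.410×10^16 kg.
Fraction required = 2.485×10^15 / 8.410×10^16 = 0.0296 → 2.96 %.

≈ 2.96 %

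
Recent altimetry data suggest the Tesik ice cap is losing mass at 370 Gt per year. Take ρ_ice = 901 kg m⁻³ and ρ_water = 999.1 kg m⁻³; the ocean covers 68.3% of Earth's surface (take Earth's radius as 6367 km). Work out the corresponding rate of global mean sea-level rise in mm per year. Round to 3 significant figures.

≈ 1.06 mm/yr

ρ_w = 999.1 kg m⁻³. Annual water volume added = 370 Gt / ρ_w = 3.700×10^14 kg / 999.1 kg m⁻³ = 3.703×10^11 m³.
Δh per year = 3.703×10^11 / 3.48×10^14 = 1.06×10^-3 m = 1.06 mm.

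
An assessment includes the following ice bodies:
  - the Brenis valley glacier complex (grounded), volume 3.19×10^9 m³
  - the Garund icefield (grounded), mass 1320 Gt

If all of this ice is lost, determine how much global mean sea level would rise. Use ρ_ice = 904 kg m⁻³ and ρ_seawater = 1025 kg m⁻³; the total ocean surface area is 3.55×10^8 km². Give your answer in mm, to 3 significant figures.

Brenis: 3.19×10^9 m³ × (904/1025) = 2.813×10^9 m³ of water.
Garund: 1320 Gt = 1.320×10^15 kg; dividing by ρ_w = 1025 kg m⁻³ gives 1.288×10^12 m³ of water.
Total added water ≈ 1.291×10^12 m³ over 3.55×10^14 m² → Δh = 3.64×10^-3 m = 3.64 mm.

≈ 3.64 mm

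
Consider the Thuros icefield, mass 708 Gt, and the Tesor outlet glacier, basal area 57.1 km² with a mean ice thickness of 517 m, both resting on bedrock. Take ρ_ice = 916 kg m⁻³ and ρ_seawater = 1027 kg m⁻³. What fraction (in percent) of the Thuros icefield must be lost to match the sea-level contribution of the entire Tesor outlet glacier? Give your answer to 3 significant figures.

≈ 3.82 %

Equal sea-level rise means equal mass of meltwater, i.e. equal mass of ice lost.
Ice mass of Tesor: 2.704×10^13 kg; ice mass of Thuros: 7.080×10^14 kg.
Fraction required = 2.704×10^13 / 7.080×10^14 = 0.0382 → 3.82 %.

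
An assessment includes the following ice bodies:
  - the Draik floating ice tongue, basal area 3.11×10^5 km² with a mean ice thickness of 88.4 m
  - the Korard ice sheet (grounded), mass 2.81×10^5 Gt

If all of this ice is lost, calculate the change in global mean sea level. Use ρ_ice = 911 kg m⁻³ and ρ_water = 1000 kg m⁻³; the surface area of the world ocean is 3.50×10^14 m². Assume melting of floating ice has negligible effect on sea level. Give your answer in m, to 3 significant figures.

The Draik floating ice tongue is floating and already displaces its own weight of water, so its melt adds essentially nothing to sea level.
Korard: 2.81×10^5 Gt = 2.810×10^17 kg; dividing by ρ_w = 1000 kg m⁻³ gives 2.810×10^14 m³ of water.
Total added water ≈ 2.810×10^14 m³ over 3.50×10^14 m² → Δh = 0.803 m.

≈ 0.803 m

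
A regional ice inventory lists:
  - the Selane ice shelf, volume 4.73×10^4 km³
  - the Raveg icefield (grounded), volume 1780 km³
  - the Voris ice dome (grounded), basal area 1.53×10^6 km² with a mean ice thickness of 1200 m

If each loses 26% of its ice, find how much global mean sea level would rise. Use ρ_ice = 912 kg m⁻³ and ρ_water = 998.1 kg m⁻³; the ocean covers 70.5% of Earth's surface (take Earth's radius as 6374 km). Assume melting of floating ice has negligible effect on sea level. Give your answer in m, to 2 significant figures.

The Selane ice shelf is floating and already displaces its own weight of water, so its melt adds essentially nothing to sea level.
Raveg: 0.26 × 1780 km³ × (912/998.1) = 422.9 km³ of water.
Voris: ice volume = 1.53×10^6 km² × 1200 m = 1.836×10^6 km³; 0.26 × 1.836×10^6 × (912/998.1) = 4.362×10^5 km³ of water.
Total added water ≈ 4.366×10^14 m³ over 3.60×10^14 m² → Δh = 1.21 m.

≈ 1.2 m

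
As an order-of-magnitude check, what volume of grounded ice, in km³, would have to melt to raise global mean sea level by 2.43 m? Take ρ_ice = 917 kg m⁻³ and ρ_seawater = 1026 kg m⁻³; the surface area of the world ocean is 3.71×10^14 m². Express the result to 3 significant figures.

Required water volume = Δh × A = 2.43 m × 3.71×10^14 m² = 9.015×10^14 m³ = 9.015×10^5 km³.
Ice volume = water volume × ρ_w/ρ_ice = 9.015×10^5 × 1026/917 = 1.01×10^6 km³.

≈ 1.01×10^6 km³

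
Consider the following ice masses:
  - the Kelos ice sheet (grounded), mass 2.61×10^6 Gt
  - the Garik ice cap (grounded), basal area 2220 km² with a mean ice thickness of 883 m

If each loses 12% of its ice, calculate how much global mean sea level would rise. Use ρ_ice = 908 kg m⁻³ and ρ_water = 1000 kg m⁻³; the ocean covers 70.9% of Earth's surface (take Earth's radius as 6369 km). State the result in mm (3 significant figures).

≈ 867 mm

Kelos: 0.12 × 2.61×10^6 Gt = 3.132×10^17 kg; dividing by ρ_w = 1000 kg m⁻³ gives 3.132×10^14 m³ of water.
Garik: ice volume = 2220 km² × 883 m = 1960 km³; 0.12 × 1960 × (908/1000) = 213.6 km³ of water.
Total added water ≈ 3.134×10^14 m³ over 3.61×10^14 m² → Δh = 0.867 m = 867 mm.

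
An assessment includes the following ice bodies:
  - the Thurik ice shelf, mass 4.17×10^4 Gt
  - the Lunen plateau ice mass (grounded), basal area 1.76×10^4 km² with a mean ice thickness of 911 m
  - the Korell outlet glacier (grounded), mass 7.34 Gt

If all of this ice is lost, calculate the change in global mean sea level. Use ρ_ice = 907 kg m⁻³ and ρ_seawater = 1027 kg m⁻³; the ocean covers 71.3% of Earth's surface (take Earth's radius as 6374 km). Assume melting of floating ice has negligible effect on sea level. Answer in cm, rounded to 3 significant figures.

≈ 3.89 cm

The Thurik ice shelf is floating and already displaces its own weight of water, so its melt adds essentially nothing to sea level.
Lunen: ice volume = 1.76×10^4 km² × 911 m = 1.603×10^4 km³; 1.603×10^4 × (907/1027) = 1.416×10^4 km³ of water.
Korell: 7.34 Gt = 7.340×10^12 kg; dividing by ρ_w = 1027 kg m⁻³ gives 7.147×10^9 m³ of water.
Total added water ≈ 1.417×10^13 m³ over 3.64×10^14 m² → Δh = 0.0389 m = 3.89 cm.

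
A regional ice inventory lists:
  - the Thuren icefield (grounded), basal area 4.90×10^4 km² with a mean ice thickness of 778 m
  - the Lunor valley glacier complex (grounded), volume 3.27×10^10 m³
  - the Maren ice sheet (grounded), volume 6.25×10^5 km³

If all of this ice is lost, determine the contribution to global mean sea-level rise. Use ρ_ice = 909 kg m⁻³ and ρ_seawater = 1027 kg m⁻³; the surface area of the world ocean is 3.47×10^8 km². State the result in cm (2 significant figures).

Thuren: ice volume = 4.90×10^4 km² × 778 m = 3.812×10^4 km³; 3.812×10^4 × (909/1027) = 3.374×10^4 km³ of water.
Lunor: 3.27×10^10 m³ × (909/1027) = 2.894×10^10 m³ of water.
Maren: 6.25×10^5 km³ × (909/1027) = 5.532×10^5 km³ of water.
Total added water ≈ 5.870×10^14 m³ over 3.47×10^14 m² → Δh = 1.69 m = 170 cm.

≈ 170 cm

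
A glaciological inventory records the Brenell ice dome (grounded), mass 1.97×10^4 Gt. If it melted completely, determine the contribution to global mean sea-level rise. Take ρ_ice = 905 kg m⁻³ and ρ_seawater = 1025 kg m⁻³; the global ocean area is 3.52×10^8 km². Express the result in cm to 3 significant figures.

Brenell: 1.97×10^4 Gt = 1.970×10^16 kg; dividing by ρ_w = 1025 kg m⁻³ gives 1.922×10^13 m³ of water.
Spread over 3.52×10^14 m² of ocean, Δh = 1.922×10^13 / 3.52×10^14 = 0.0546 m = 5.46 cm.

≈ 5.46 cm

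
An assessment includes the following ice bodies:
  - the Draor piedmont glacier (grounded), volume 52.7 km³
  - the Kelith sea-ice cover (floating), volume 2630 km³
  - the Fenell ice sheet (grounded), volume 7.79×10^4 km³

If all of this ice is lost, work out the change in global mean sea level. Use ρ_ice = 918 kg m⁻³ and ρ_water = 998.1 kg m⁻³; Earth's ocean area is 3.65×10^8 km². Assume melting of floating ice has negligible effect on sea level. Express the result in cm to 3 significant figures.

Draor: 52.7 km³ × (918/998.1) = 48.47 km³ of water.
The Kelith sea-ice cover is floating and already displaces its own weight of water, so its melt adds essentially nothing to sea level.
Fenell: 7.79×10^4 km³ × (918/998.1) = 7.165×10^4 km³ of water.
Total added water ≈ 7.170×10^13 m³ over 3.65×10^14 m² → Δh = 0.196 m = 19.6 cm.

≈ 19.6 cm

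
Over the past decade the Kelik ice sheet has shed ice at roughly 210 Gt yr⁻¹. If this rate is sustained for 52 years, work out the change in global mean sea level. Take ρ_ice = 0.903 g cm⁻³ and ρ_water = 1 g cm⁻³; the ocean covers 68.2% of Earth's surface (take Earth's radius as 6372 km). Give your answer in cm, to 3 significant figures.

≈ 3.14 cm

Total mass lost = 210 Gt/yr × 52 yr = 1.092×10^4 Gt = 1.092×10^16 kg.
ρ_w = 1 g cm⁻³ = 1000 kg m⁻³, so water volume = 1.092×10^16 / 1000 = 1.092×10^13 m³.
Δh = 1.092×10^13 / 3.48×10^14 = 0.0314 m = 3.14 cm.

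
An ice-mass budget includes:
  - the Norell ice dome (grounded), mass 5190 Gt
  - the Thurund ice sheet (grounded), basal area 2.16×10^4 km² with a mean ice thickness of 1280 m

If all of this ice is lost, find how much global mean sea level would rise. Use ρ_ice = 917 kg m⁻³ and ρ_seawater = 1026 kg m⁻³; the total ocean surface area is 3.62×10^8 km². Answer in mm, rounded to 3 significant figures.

Norell: 5190 Gt = 5.190×10^15 kg; dividing by ρ_w = 1026 kg m⁻³ gives 5.058×10^12 m³ of water.
Thurund: ice volume = 2.16×10^4 km² × 1280 m = 2.765×10^4 km³; 2.765×10^4 × (917/1026) = 2.471×10^4 km³ of water.
Total added water ≈ 2.977×10^13 m³ over 3.62×10^14 m² → Δh = 0.0822 m = 82.2 mm.

≈ 82.2 mm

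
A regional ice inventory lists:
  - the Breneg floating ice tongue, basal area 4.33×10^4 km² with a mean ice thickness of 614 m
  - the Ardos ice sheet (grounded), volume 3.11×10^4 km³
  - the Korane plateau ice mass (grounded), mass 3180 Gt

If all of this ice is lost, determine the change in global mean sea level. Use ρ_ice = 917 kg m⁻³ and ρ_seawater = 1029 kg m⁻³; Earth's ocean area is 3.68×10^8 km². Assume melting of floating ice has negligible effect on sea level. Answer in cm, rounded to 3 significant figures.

The Breneg floating ice tongue is floating and already displaces its own weight of water, so its melt adds essentially nothing to sea level.
Ardos: 3.11×10^4 km³ × (917/1029) = 2.771×10^4 km³ of water.
Korane: 3180 Gt = 3.180×10^15 kg; dividing by ρ_w = 1029 kg m⁻³ gives 3.090×10^12 m³ of water.
Total added water ≈ 3.081×10^13 m³ over 3.68×10^14 m² → Δh = 0.0837 m = 8.37 cm.

≈ 8.37 cm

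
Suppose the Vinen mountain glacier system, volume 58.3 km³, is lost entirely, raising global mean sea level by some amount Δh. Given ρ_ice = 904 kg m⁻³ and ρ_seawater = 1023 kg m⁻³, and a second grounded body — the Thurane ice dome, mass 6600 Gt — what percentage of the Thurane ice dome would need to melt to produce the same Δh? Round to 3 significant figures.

Equal sea-level rise means equal mass of meltwater, i.e. equal mass of ice lost.
Ice mass of Vinen: 5.270×10^13 kg; ice mass of Thurane: 6.600×10^15 kg.
Fraction required = 5.270×10^13 / 6.600×10^15 = 7.99×10^-3 → 0.799 %.

≈ 0.799 %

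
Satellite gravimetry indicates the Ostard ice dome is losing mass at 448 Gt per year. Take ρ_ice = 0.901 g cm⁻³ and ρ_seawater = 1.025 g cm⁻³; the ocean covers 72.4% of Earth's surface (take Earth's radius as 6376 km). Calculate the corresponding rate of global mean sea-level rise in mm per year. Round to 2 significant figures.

ρ_w = 1.025 g cm⁻³ = 1025 kg m⁻³. Annual water volume added = 448 Gt / ρ_w = 4.480×10^14 kg / 1025 kg m⁻³ = 4.371×10^11 m³.
Δh per year = 4.371×10^11 / 3.70×10^14 = 1.18×10^-3 m = 1.2 mm.

≈ 1.2 mm/yr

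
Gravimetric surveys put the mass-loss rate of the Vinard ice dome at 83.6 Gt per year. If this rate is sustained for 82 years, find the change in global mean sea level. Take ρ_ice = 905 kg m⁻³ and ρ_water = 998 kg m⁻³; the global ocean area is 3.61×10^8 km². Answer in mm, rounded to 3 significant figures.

≈ 19.0 mm

Total mass lost = 83.6 Gt/yr × 82 yr = 6855 Gt = 6.855×10^15 kg.
ρ_w = 998 kg m⁻³, so water volume = 6.855×10^15 / 998 = 6.869×10^12 m³.
Δh = 6.869×10^12 / 3.61×10^14 = 0.0190 m = 19.0 mm.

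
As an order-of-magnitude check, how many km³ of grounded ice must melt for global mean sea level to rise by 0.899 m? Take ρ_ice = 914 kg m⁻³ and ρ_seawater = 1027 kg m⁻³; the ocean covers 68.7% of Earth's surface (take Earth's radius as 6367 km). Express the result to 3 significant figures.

Required water volume = Δh × A = 0.899 m × 3.50×10^14 m² = 3.146×10^14 m³ = 3.146×10^5 km³.
Ice volume = water volume × ρ_w/ρ_ice = 3.146×10^5 × 1027/914 = 3.54×10^5 km³.

≈ 3.54×10^5 km³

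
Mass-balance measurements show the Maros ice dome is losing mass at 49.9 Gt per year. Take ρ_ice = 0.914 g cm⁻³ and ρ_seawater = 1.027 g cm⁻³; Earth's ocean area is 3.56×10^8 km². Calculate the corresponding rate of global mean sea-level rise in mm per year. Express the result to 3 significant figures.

≈ 0.136 mm/yr

ρ_w = 1.027 g cm⁻³ = 1027 kg m⁻³. Annual water volume added = 49.9 Gt / ρ_w = 4.990×10^13 kg / 1027 kg m⁻³ = 4.859×10^10 m³.
Δh per year = 4.859×10^10 / 3.56×10^14 = 1.36×10^-4 m = 0.136 mm.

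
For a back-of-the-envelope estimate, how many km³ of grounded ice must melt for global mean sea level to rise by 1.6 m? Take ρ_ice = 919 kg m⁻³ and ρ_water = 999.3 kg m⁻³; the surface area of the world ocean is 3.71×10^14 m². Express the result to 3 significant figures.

Required water volume = Δh × A = 1.6 m × 3.71×10^14 m² = 5.936×10^14 m³ = 5.936×10^5 km³.
Ice volume = water volume × ρ_w/ρ_ice = 5.936×10^5 × 999.3/919 = 6.45×10^5 km³.

≈ 6.45×10^5 km³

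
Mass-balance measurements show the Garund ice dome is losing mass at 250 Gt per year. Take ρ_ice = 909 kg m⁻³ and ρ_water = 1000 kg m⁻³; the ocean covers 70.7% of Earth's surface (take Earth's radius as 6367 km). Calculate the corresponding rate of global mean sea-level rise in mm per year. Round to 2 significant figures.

ρ_w = 1000 kg m⁻³. Annual water volume added = 250 Gt / ρ_w = 2.500×10^14 kg / 1000 kg m⁻³ = 2.500×10^11 m³.
Δh per year = 2.500×10^11 / 3.60×10^14 = 6.94×10^-4 m = 0.69 mm.

≈ 0.69 mm/yr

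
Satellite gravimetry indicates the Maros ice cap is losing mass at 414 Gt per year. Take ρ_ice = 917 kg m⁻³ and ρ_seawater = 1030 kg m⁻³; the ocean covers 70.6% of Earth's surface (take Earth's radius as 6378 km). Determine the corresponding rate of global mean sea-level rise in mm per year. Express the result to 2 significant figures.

ρ_w = 1030 kg m⁻³. Annual water volume added = 414 Gt / ρ_w = 4.140×10^14 kg / 1030 kg m⁻³ = 4.019×10^11 m³.
Δh per year = 4.019×10^11 / 3.61×10^14 = 1.11×10^-3 m = 1.1 mm.

≈ 1.1 mm/yr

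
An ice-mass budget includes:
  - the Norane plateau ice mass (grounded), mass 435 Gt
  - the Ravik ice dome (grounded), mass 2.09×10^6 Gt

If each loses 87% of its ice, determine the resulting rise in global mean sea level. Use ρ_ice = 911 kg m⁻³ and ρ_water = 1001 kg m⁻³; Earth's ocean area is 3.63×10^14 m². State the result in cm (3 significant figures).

≈ 501 cm

Norane: 0.87 × 435 Gt = 3.784×10^14 kg; dividing by ρ_w = 1001 kg m⁻³ gives 3.781×10^11 m³ of water.
Ravik: 0.87 × 2.09×10^6 Gt = 1.818×10^18 kg; dividing by ρ_w = 1001 kg m⁻³ gives 1.816×10^15 m³ of water.
Total added water ≈ 1.817×10^15 m³ over 3.63×10^14 m² → Δh = 5.01 m = 501 cm.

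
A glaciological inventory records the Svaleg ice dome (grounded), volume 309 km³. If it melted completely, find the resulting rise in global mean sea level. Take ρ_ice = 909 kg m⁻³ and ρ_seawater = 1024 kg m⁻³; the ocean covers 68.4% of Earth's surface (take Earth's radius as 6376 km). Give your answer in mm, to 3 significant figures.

≈ 0.785 mm

Svaleg: 309 km³ × (909/1024) = 274.3 km³ of water.
Spread over 3.49×10^14 m² of ocean, Δh = 2.743×10^11 / 3.49×10^14 = 7.85×10^-4 m = 0.785 mm.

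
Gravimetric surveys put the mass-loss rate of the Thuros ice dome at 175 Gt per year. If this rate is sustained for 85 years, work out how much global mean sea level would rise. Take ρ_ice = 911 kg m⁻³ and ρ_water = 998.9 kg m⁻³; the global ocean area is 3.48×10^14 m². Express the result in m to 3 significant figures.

≈ 0.0428 m

Total mass lost = 175 Gt/yr × 85 yr = 1.488×10^4 Gt = 1.488×10^16 kg.
ρ_w = 998.9 kg m⁻³, so water volume = 1.488×10^16 / 998.9 = 1.489×10^13 m³.
Δh = 1.489×10^13 / 3.48×10^14 = 0.0428 m.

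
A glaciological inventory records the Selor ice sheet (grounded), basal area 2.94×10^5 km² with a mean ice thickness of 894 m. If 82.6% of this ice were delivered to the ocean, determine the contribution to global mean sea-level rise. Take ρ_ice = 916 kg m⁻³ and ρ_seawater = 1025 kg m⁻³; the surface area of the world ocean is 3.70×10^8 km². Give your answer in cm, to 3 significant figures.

≈ 52.4 cm

Selor: ice volume = 2.94×10^5 km² × 894 m = 2.628×10^5 km³; 0.826 × 2.628×10^5 × (916/1025) = 1.940×10^5 km³ of water.
Spread over 3.70×10^14 m² of ocean, Δh = 1.940×10^14 / 3.70×10^14 = 0.524 m = 52.4 cm.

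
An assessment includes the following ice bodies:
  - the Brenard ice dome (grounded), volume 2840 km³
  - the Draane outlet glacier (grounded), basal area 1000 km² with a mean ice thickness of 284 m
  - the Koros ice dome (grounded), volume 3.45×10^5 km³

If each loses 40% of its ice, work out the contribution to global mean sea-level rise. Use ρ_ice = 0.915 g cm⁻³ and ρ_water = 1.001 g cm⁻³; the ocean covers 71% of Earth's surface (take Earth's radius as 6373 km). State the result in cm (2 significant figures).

Brenard: 0.4 × 2840 km³ × (915/1001) = 1038 km³ of water.
Draane: ice volume = 1000 km² × 284 m = 284.0 km³; 0.4 × 284.0 × (915/1001) = 103.8 km³ of water.
Koros: 0.4 × 3.45×10^5 km³ × (915/1001) = 1.261×10^5 km³ of water.
Total added water ≈ 1.273×10^14 m³ over 3.62×10^14 m² → Δh = 0.351 m = 35 cm.

≈ 35 cm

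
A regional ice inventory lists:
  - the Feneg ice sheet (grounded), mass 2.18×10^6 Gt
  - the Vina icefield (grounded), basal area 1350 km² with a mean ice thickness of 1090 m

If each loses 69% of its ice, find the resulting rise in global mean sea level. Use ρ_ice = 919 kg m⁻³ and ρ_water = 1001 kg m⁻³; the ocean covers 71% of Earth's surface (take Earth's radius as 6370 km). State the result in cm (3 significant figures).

Feneg: 0.69 × 2.18×10^6 Gt = 1.504×10^18 kg; dividing by ρ_w = 1001 kg m⁻³ gives 1.503×10^15 m³ of water.
Vina: ice volume = 1350 km² × 1090 m = 1472 km³; 0.69 × 1472 × (919/1001) = 932.2 km³ of water.
Total added water ≈ 1.504×10^15 m³ over 3.62×10^14 m² → Δh = 4.15 m = 415 cm.

≈ 415 cm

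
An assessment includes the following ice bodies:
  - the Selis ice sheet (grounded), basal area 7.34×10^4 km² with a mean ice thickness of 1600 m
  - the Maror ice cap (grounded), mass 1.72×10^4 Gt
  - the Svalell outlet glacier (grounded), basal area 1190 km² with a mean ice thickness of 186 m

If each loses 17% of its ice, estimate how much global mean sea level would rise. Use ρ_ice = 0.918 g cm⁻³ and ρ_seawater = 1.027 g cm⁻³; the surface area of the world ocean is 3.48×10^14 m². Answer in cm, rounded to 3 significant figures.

≈ 5.96 cm

Selis: ice volume = 7.34×10^4 km² × 1600 m = 1.174×10^5 km³; 0.17 × 1.174×10^5 × (918/1027) = 1.785×10^4 km³ of water.
Maror: 0.17 × 1.72×10^4 Gt = 2.924×10^15 kg; dividing by ρ_w = 1.027 g cm⁻³ = 1027 kg m⁻³ gives 2.847×10^12 m³ of water.
Svalell: ice volume = 1190 km² × 186 m = 221.3 km³; 0.17 × 221.3 × (918/1027) = 33.63 km³ of water.
Total added water ≈ 2.073×10^13 m³ over 3.48×10^14 m² → Δh = 0.0596 m = 5.96 cm.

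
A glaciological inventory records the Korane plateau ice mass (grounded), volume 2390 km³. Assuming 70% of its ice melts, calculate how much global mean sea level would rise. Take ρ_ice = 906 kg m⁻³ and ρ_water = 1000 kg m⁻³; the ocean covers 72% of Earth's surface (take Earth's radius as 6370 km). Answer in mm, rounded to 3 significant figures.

≈ 4.13 mm

Korane: 0.7 × 2390 km³ × (906/1000) = 1516 km³ of water.
Spread over 3.67×10^14 m² of ocean, Δh = 1.516×10^12 / 3.67×10^14 = 4.13×10^-3 m = 4.13 mm.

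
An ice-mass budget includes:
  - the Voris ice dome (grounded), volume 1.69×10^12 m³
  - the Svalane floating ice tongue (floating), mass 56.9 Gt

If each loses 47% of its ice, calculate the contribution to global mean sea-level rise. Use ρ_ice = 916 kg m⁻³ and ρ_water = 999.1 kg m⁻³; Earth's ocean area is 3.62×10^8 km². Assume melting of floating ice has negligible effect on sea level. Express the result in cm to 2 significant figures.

Voris: 0.47 × 1.69×10^12 m³ × (916/999.1) = 7.282×10^11 m³ of water.
The Svalane floating ice tongue is floating and already displaces its own weight of water, so its melt adds essentially nothing to sea level.
Total added water ≈ 7.282×10^11 m³ over 3.62×10^14 m² → Δh = 2.01×10^-3 m = 0.20 cm.

≈ 0.20 cm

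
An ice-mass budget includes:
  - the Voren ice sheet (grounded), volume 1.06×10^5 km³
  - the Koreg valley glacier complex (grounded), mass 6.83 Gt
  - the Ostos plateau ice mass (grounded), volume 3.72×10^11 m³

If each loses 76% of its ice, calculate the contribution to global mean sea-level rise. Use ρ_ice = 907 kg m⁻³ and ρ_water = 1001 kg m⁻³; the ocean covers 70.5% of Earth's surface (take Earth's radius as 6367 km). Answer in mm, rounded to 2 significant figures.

≈ 200 mm

Voren: 0.76 × 1.06×10^5 km³ × (907/1001) = 7.299×10^4 km³ of water.
Koreg: 0.76 × 6.83 Gt = 5.191×10^12 kg; dividing by ρ_w = 1001 kg m⁻³ gives 5.186×10^9 m³ of water.
Ostos: 0.76 × 3.72×10^11 m³ × (907/1001) = 2.562×10^11 m³ of water.
Total added water ≈ 7.326×10^13 m³ over 3.59×10^14 m² → Δh = 0.204 m = 200 mm.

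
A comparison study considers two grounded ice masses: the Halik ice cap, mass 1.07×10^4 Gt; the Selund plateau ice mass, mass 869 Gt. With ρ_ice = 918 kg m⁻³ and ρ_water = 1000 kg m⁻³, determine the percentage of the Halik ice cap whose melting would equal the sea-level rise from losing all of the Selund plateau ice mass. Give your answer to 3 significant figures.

≈ 8.12 %

Equal sea-level rise means equal mass of meltwater, i.e. equal mass of ice lost.
Ice mass of Selund: 8.690×10^14 kg; ice mass of Halik: 1.070×10^16 kg.
Fraction required = 8.690×10^14 / 1.070×10^16 = 0.0812 → 8.12 %.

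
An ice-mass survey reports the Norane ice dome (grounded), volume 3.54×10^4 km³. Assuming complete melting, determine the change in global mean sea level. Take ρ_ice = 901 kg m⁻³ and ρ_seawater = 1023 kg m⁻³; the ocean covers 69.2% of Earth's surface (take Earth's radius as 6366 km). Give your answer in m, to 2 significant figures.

Norane: 3.54×10^4 km³ × (901/1023) = 3.118×10^4 km³ of water.
Spread over 3.52×10^14 m² of ocean, Δh = 3.118×10^13 / 3.52×10^14 = 0.0885 m.

≈ 0.088 m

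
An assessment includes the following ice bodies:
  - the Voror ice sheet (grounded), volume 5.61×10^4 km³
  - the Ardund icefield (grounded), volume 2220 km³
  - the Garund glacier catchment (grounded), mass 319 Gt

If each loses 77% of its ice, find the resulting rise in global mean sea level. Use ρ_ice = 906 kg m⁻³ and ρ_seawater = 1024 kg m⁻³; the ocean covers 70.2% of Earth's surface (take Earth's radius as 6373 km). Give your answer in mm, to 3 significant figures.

Voror: 0.77 × 5.61×10^4 km³ × (906/1024) = 3.822×10^4 km³ of water.
Ardund: 0.77 × 2220 km³ × (906/1024) = 1512 km³ of water.
Garund: 0.77 × 319 Gt = 2.456×10^14 kg; dividing by ρ_w = 1024 kg m⁻³ gives 2.399×10^11 m³ of water.
Total added water ≈ 3.997×10^13 m³ over 3.58×10^14 m² → Δh = 0.112 m = 112 mm.

≈ 112 mm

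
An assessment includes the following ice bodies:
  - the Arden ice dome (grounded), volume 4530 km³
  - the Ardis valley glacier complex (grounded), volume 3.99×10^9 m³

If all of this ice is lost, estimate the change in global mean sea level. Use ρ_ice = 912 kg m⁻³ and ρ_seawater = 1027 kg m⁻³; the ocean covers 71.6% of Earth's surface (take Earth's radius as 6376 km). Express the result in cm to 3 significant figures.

Arden: 4530 km³ × (912/1027) = 4023 km³ of water.
Ardis: 3.99×10^9 m³ × (912/1027) = 3.543×10^9 m³ of water.
Total added water ≈ 4.026×10^12 m³ over 3.66×10^14 m² → Δh = 0.0110 m = 1.10 cm.

≈ 1.10 cm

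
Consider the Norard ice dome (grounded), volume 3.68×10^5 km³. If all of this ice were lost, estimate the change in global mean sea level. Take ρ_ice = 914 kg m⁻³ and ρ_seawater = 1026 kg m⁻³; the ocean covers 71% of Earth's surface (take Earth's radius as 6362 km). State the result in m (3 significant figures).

Norard: 3.68×10^5 km³ × (914/1026) = 3.278×10^5 km³ of water.
Spread over 3.61×10^14 m² of ocean, Δh = 3.278×10^14 / 3.61×10^14 = 0.908 m.

≈ 0.908 m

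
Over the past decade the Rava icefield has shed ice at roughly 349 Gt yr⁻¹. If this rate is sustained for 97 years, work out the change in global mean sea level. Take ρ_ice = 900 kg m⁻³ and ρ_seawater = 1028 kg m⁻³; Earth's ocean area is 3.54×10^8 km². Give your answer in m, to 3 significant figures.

Total mass lost = 349 Gt/yr × 97 yr = 3.385×10^4 Gt = 3.385×10^16 kg.
ρ_w = 1028 kg m⁻³, so water volume = 3.385×10^16 / 1028 = 3.293×10^13 m³.
Δh = 3.293×10^13 / 3.54×10^14 = 0.0930 m.

≈ 0.0930 m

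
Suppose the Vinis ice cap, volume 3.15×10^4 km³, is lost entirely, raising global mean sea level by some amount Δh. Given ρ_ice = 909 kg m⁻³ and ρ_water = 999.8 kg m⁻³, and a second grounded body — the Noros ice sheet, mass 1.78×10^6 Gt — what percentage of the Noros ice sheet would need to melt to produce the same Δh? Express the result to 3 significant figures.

≈ 1.61 %

Equal sea-level rise means equal mass of meltwater, i.e. equal mass of ice lost.
Ice mass of Vinis: 2.863×10^16 kg; ice mass of Noros: 1.780×10^18 kg.
Fraction required = 2.863×10^16 / 1.780×10^18 = 0.0161 → 1.61 %.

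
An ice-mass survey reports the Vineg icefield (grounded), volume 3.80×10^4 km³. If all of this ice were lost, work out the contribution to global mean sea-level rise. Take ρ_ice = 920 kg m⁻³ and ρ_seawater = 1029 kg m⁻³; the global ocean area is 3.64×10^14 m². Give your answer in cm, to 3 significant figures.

Vineg: 3.80×10^4 km³ × (920/1029) = 3.397×10^4 km³ of water.
Spread over 3.64×10^14 m² of ocean, Δh = 3.397×10^13 / 3.64×10^14 = 0.0933 m = 9.33 cm.

≈ 9.33 cm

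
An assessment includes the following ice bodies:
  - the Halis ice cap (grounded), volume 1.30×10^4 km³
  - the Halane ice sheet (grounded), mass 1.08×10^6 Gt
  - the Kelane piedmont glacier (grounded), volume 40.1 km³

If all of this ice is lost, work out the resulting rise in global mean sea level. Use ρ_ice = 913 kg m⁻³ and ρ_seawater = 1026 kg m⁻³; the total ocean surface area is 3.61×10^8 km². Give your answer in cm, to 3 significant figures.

Halis: 1.30×10^4 km³ × (913/1026) = 1.157×10^4 km³ of water.
Halane: 1.08×10^6 Gt = 1.080×10^18 kg; dividing by ρ_w = 1026 kg m⁻³ gives 1.053×10^15 m³ of water.
Kelane: 40.1 km³ × (913/1026) = 35.68 km³ of water.
Total added water ≈ 1.064×10^15 m³ over 3.61×10^14 m² → Δh = 2.95 m = 295 cm.

≈ 295 cm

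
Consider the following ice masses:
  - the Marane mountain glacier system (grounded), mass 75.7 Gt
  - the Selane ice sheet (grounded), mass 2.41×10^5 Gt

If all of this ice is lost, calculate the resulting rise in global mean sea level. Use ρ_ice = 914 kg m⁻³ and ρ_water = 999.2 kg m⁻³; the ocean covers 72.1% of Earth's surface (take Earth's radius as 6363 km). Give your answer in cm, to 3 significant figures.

Marane: 75.7 Gt = 7.570×10^13 kg; dividing by ρ_w = 999.2 kg m⁻³ gives 7.576×10^10 m³ of water.
Selane: 2.41×10^5 Gt = 2.410×10^17 kg; dividing by ρ_w = 999.2 kg m⁻³ gives 2.412×10^14 m³ of water.
Total added water ≈ 2.413×10^14 m³ over 3.67×10^14 m² → Δh = 0.658 m = 65.8 cm.

≈ 65.8 cm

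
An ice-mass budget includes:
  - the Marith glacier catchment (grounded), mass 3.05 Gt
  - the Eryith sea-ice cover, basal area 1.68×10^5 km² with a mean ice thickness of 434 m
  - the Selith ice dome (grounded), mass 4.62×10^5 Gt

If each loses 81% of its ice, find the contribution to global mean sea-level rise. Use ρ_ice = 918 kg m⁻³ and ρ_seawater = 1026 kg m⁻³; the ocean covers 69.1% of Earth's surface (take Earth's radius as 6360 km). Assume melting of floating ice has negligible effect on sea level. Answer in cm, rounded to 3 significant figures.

Marith: 0.81 × 3.05 Gt = 2.470×10^12 kg; dividing by ρ_w = 1026 kg m⁻³ gives 2.408×10^9 m³ of water.
The Eryith sea-ice cover is floating and already displaces its own weight of water, so its melt adds essentially nothing to sea level.
Selith: 0.81 × 4.62×10^5 Gt = 3.742×10^17 kg; dividing by ρ_w = 1026 kg m⁻³ gives 3.647×10^14 m³ of water.
Total added water ≈ 3.647×10^14 m³ over 3.51×10^14 m² → Δh = 1.04 m = 104 cm.

≈ 104 cm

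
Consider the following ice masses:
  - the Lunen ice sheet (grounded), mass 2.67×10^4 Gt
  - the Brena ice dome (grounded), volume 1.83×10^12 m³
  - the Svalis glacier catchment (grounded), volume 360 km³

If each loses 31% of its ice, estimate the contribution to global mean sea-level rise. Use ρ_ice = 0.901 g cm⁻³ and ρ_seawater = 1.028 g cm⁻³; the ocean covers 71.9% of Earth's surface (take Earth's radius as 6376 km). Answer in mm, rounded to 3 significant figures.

Lunen: 0.31 × 2.67×10^4 Gt = 8.277×10^15 kg; dividing by ρ_w = 1.028 g cm⁻³ = 1028 kg m⁻³ gives 8.052×10^12 m³ of water.
Brena: 0.31 × 1.83×10^12 m³ × (901/1028) = 4.972×10^11 m³ of water.
Svalis: 0.31 × 360 km³ × (901/1028) = 97.81 km³ of water.
Total added water ≈ 8.647×10^12 m³ over 3.67×10^14 m² → Δh = 0.0235 m = 23.5 mm.

≈ 23.5 mm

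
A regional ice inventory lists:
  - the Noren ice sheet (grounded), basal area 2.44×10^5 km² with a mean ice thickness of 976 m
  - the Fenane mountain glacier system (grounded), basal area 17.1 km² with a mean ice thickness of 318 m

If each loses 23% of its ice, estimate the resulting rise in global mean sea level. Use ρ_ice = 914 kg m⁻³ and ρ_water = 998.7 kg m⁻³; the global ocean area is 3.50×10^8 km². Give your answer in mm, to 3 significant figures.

≈ 143 mm

Noren: ice volume = 2.44×10^5 km² × 976 m = 2.381×10^5 km³; 0.23 × 2.381×10^5 × (914/998.7) = 5.013×10^4 km³ of water.
Fenane: ice volume = 17.1 km² × 318 m = 5.438 km³; 0.23 × 5.438 × (914/998.7) = 1.145 km³ of water.
Total added water ≈ 5.013×10^13 m³ over 3.50×10^14 m² → Δh = 0.143 m = 143 mm.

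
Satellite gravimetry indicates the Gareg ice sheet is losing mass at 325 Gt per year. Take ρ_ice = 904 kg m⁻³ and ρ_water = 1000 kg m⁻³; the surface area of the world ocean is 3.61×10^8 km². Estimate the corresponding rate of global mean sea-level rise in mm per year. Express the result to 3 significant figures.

ρ_w = 1000 kg m⁻³. Annual water volume added = 325 Gt / ρ_w = 3.250×10^14 kg / 1000 kg m⁻³ = 3.250×10^11 m³.
Δh per year = 3.250×10^11 / 3.61×10^14 = 9.00×10^-4 m = 0.900 mm.

≈ 0.900 mm/yr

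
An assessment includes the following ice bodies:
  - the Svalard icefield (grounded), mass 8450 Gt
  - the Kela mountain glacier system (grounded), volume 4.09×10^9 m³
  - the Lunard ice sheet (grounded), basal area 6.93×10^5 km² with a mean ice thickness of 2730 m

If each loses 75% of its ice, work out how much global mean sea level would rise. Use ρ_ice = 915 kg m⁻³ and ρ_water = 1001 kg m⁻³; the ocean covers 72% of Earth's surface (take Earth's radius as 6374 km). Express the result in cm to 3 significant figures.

≈ 355 cm

Svalard: 0.75 × 8450 Gt = 6.338×10^15 kg; dividing by ρ_w = 1001 kg m⁻³ gives 6.331×10^12 m³ of water.
Kela: 0.75 × 4.09×10^9 m³ × (915/1001) = 2.804×10^9 m³ of water.
Lunard: ice volume = 6.93×10^5 km² × 2730 m = 1.892×10^6 km³; 0.75 × 1.892×10^6 × (915/1001) = 1.297×10^6 km³ of water.
Total added water ≈ 1.303×10^15 m³ over 3.68×10^14 m² → Δh = 3.55 m = 355 cm.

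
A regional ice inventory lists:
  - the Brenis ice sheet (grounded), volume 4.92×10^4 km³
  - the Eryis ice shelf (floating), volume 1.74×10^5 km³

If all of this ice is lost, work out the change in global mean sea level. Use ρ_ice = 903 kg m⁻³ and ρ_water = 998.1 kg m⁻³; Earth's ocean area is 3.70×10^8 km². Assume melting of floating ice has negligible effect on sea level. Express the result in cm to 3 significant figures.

≈ 12.0 cm

Brenis: 4.92×10^4 km³ × (903/998.1) = 4.451×10^4 km³ of water.
The Eryis ice shelf is floating and already displaces its own weight of water, so its melt adds essentially nothing to sea level.
Total added water ≈ 4.451×10^13 m³ over 3.70×10^14 m² → Δh = 0.120 m = 12.0 cm.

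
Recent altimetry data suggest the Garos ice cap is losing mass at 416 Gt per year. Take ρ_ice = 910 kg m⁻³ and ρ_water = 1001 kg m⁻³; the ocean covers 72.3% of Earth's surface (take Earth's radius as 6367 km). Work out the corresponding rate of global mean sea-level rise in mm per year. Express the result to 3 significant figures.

≈ 1.13 mm/yr

ρ_w = 1001 kg m⁻³. Annual water volume added = 416 Gt / ρ_w = 4.160×10^14 kg / 1001 kg m⁻³ = 4.156×10^11 m³.
Δh per year = 4.156×10^11 / 3.68×10^14 = 1.13×10^-3 m = 1.13 mm.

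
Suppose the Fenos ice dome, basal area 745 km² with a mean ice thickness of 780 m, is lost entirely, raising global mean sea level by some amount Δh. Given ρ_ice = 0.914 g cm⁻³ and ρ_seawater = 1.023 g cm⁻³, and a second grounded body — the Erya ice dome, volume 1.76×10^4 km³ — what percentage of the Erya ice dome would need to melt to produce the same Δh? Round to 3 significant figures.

Equal sea-level rise means equal mass of meltwater, i.e. equal mass of ice lost.
Ice mass of Fenos: 5.311×10^14 kg; ice mass of Erya: 1.609×10^16 kg.
Fraction required = 5.311×10^14 / 1.609×10^16 = 0.0330 → 3.30 %.

≈ 3.30 %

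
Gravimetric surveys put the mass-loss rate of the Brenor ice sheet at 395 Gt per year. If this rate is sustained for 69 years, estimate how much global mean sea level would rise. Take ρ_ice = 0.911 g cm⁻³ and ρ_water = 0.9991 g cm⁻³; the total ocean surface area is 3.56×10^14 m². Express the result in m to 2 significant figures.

Total mass lost = 395 Gt/yr × 69 yr = 2.726×10^4 Gt = 2.726×10^16 kg.
ρ_w = 0.9991 g cm⁻³ = 999.1 kg m⁻³, so water volume = 2.726×10^16 / 999.1 = 2.728×10^13 m³.
Δh = 2.728×10^13 / 3.56×10^14 = 0.0766 m.

≈ 0.077 m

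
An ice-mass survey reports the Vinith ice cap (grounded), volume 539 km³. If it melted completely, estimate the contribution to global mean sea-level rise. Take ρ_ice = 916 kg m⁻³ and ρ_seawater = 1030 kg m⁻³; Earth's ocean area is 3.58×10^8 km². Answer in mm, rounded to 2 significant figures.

Vinith: 539 km³ × (916/1030) = 479.3 km³ of water.
Spread over 3.58×10^14 m² of ocean, Δh = 4.793×10^11 / 3.58×10^14 = 1.34×10^-3 m = 1.3 mm.

≈ 1.3 mm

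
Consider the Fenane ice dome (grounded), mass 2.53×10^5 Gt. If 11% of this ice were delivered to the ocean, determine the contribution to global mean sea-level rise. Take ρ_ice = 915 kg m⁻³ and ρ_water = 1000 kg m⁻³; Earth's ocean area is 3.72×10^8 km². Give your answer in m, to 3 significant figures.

≈ 0.0748 m

Fenane: 0.11 × 2.53×10^5 Gt = 2.783×10^16 kg; dividing by ρ_w = 1000 kg m⁻³ gives 2.783×10^13 m³ of water.
Spread over 3.72×10^14 m² of ocean, Δh = 2.783×10^13 / 3.72×10^14 = 0.0748 m.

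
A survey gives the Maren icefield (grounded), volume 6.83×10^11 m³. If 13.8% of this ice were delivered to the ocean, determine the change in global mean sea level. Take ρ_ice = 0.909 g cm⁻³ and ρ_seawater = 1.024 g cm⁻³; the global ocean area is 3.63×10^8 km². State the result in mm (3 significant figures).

Maren: 0.138 × 6.83×10^11 m³ × (909/1024) = 8.367×10^10 m³ of water.
Spread over 3.63×10^14 m² of ocean, Δh = 8.367×10^10 / 3.63×10^14 = 2.30×10^-4 m = 0.230 mm.

≈ 0.230 mm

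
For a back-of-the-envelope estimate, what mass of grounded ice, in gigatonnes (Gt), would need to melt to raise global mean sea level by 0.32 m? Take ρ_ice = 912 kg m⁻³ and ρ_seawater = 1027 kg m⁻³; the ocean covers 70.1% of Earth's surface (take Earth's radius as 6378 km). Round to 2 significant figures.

≈ 1.2×10^5 Gt

Required water volume = Δh × A = 0.32 m × 3.58×10^14 m² = 1.147×10^14 m³.
ρ_w = 1027 kg m⁻³, so the mass of water = 1.147×10^14 m³ × 1027 kg m⁻³ = 1.178×10^17 kg = 1.2×10^5 Gt (and the same mass of ice, by conservation).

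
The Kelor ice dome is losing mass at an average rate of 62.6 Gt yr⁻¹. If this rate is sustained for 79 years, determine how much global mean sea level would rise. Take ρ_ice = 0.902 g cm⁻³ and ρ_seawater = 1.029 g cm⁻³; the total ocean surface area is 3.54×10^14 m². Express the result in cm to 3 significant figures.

Total mass lost = 62.6 Gt/yr × 79 yr = 4945 Gt = 4.945×10^15 kg.
ρ_w = 1.029 g cm⁻³ = 1029 kg m⁻³, so water volume = 4.945×10^15 / 1029 = 4.806×10^12 m³.
Δh = 4.806×10^12 / 3.54×10^14 = 0.0136 m = 1.36 cm.

≈ 1.36 cm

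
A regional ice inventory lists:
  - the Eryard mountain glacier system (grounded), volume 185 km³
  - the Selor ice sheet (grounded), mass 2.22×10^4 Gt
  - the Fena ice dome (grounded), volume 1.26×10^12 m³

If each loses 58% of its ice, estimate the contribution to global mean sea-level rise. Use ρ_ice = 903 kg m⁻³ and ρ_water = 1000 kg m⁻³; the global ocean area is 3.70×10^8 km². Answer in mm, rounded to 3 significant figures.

Eryard: 0.58 × 185 km³ × (903/1000) = 96.89 km³ of water.
Selor: 0.58 × 2.22×10^4 Gt = 1.288×10^16 kg; dividing by ρ_w = 1000 kg m⁻³ gives 1.288×10^13 m³ of water.
Fena: 0.58 × 1.26×10^12 m³ × (903/1000) = 6.599×10^11 m³ of water.
Total added water ≈ 1.363×10^13 m³ over 3.70×10^14 m² → Δh = 0.0368 m = 36.8 mm.

≈ 36.8 mm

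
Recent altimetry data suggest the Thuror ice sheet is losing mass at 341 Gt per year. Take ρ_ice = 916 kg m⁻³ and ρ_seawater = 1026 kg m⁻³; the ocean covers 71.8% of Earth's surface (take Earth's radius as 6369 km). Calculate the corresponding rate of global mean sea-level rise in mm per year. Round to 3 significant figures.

≈ 0.908 mm/yr

ρ_w = 1026 kg m⁻³. Annual water volume added = 341 Gt / ρ_w = 3.410×10^14 kg / 1026 kg m⁻³ = 3.324×10^11 m³.
Δh per year = 3.324×10^11 / 3.66×10^14 = 9.08×10^-4 m = 0.908 mm.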